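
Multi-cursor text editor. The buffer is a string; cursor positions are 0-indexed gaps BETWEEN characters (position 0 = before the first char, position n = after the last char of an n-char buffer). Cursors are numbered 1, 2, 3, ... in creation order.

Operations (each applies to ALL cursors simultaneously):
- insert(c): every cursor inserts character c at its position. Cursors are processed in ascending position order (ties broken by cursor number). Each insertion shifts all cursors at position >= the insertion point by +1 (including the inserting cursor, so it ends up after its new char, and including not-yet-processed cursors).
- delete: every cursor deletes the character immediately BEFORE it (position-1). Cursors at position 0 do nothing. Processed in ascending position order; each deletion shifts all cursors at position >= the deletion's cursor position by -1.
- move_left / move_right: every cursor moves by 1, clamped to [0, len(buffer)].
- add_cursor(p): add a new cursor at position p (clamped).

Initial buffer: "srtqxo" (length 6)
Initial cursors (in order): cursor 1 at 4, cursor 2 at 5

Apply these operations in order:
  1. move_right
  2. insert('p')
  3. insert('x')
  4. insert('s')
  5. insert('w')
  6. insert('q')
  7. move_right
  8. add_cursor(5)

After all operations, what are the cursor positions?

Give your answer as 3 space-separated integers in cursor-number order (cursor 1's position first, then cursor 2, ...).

After op 1 (move_right): buffer="srtqxo" (len 6), cursors c1@5 c2@6, authorship ......
After op 2 (insert('p')): buffer="srtqxpop" (len 8), cursors c1@6 c2@8, authorship .....1.2
After op 3 (insert('x')): buffer="srtqxpxopx" (len 10), cursors c1@7 c2@10, authorship .....11.22
After op 4 (insert('s')): buffer="srtqxpxsopxs" (len 12), cursors c1@8 c2@12, authorship .....111.222
After op 5 (insert('w')): buffer="srtqxpxswopxsw" (len 14), cursors c1@9 c2@14, authorship .....1111.2222
After op 6 (insert('q')): buffer="srtqxpxswqopxswq" (len 16), cursors c1@10 c2@16, authorship .....11111.22222
After op 7 (move_right): buffer="srtqxpxswqopxswq" (len 16), cursors c1@11 c2@16, authorship .....11111.22222
After op 8 (add_cursor(5)): buffer="srtqxpxswqopxswq" (len 16), cursors c3@5 c1@11 c2@16, authorship .....11111.22222

Answer: 11 16 5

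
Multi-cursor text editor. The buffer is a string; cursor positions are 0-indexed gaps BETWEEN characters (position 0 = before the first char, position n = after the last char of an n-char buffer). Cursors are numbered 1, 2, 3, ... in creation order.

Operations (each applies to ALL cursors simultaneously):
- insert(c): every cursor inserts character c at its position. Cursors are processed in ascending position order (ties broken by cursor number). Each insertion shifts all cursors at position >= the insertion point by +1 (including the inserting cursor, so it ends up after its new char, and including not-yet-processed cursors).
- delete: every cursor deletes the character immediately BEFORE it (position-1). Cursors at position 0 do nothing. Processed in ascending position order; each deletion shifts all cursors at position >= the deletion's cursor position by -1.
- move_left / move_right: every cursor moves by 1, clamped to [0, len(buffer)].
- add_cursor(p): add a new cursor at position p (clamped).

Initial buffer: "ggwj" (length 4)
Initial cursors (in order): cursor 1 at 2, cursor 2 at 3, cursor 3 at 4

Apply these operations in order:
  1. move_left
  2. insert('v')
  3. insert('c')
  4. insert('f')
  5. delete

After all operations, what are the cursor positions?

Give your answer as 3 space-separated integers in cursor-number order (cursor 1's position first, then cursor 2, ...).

Answer: 3 6 9

Derivation:
After op 1 (move_left): buffer="ggwj" (len 4), cursors c1@1 c2@2 c3@3, authorship ....
After op 2 (insert('v')): buffer="gvgvwvj" (len 7), cursors c1@2 c2@4 c3@6, authorship .1.2.3.
After op 3 (insert('c')): buffer="gvcgvcwvcj" (len 10), cursors c1@3 c2@6 c3@9, authorship .11.22.33.
After op 4 (insert('f')): buffer="gvcfgvcfwvcfj" (len 13), cursors c1@4 c2@8 c3@12, authorship .111.222.333.
After op 5 (delete): buffer="gvcgvcwvcj" (len 10), cursors c1@3 c2@6 c3@9, authorship .11.22.33.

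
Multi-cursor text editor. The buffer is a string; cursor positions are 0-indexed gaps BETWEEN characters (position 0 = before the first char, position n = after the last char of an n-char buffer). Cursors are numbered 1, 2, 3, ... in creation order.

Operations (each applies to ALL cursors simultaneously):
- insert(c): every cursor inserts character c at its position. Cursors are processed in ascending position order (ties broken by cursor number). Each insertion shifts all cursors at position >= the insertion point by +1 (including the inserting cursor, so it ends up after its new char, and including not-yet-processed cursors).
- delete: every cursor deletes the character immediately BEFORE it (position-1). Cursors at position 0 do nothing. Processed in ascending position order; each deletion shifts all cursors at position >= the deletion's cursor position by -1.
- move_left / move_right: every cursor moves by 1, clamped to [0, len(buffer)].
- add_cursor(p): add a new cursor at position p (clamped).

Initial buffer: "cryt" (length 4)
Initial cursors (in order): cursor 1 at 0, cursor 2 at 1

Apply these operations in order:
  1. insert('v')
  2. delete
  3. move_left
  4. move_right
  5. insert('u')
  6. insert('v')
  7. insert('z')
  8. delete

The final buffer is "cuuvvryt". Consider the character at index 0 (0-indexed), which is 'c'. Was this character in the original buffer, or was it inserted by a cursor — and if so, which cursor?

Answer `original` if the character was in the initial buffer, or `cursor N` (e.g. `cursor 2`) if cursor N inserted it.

After op 1 (insert('v')): buffer="vcvryt" (len 6), cursors c1@1 c2@3, authorship 1.2...
After op 2 (delete): buffer="cryt" (len 4), cursors c1@0 c2@1, authorship ....
After op 3 (move_left): buffer="cryt" (len 4), cursors c1@0 c2@0, authorship ....
After op 4 (move_right): buffer="cryt" (len 4), cursors c1@1 c2@1, authorship ....
After op 5 (insert('u')): buffer="cuuryt" (len 6), cursors c1@3 c2@3, authorship .12...
After op 6 (insert('v')): buffer="cuuvvryt" (len 8), cursors c1@5 c2@5, authorship .1212...
After op 7 (insert('z')): buffer="cuuvvzzryt" (len 10), cursors c1@7 c2@7, authorship .121212...
After op 8 (delete): buffer="cuuvvryt" (len 8), cursors c1@5 c2@5, authorship .1212...
Authorship (.=original, N=cursor N): . 1 2 1 2 . . .
Index 0: author = original

Answer: original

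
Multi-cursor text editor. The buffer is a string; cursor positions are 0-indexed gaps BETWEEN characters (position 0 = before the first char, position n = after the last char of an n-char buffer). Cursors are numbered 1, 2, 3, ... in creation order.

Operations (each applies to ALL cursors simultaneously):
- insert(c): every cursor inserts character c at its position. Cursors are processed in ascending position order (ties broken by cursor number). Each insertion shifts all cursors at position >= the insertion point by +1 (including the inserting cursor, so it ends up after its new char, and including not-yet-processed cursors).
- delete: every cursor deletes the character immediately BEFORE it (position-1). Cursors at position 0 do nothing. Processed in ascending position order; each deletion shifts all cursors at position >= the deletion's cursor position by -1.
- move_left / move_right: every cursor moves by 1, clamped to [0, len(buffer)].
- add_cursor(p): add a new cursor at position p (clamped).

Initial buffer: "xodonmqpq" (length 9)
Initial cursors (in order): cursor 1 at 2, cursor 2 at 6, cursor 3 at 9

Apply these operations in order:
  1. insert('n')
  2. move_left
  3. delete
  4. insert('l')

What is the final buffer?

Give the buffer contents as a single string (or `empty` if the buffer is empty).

After op 1 (insert('n')): buffer="xondonmnqpqn" (len 12), cursors c1@3 c2@8 c3@12, authorship ..1....2...3
After op 2 (move_left): buffer="xondonmnqpqn" (len 12), cursors c1@2 c2@7 c3@11, authorship ..1....2...3
After op 3 (delete): buffer="xndonnqpn" (len 9), cursors c1@1 c2@5 c3@8, authorship .1...2..3
After op 4 (insert('l')): buffer="xlndonlnqpln" (len 12), cursors c1@2 c2@7 c3@11, authorship .11...22..33

Answer: xlndonlnqpln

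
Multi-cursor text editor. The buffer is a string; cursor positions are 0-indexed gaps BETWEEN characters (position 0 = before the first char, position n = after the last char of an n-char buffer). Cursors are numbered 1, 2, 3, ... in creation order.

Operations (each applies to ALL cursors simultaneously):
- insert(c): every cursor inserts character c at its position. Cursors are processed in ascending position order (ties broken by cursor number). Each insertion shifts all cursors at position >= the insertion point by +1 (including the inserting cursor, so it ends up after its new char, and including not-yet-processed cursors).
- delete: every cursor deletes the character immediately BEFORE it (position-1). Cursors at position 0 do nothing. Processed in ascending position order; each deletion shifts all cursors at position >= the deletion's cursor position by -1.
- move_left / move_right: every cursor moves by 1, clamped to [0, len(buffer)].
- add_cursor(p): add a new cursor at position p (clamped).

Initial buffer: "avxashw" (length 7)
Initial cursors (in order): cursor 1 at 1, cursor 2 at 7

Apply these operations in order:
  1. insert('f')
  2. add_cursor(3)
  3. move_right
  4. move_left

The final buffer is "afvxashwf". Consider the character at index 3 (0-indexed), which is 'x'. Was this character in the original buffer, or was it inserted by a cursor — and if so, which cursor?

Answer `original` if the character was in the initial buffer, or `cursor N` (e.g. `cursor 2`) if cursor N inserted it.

Answer: original

Derivation:
After op 1 (insert('f')): buffer="afvxashwf" (len 9), cursors c1@2 c2@9, authorship .1......2
After op 2 (add_cursor(3)): buffer="afvxashwf" (len 9), cursors c1@2 c3@3 c2@9, authorship .1......2
After op 3 (move_right): buffer="afvxashwf" (len 9), cursors c1@3 c3@4 c2@9, authorship .1......2
After op 4 (move_left): buffer="afvxashwf" (len 9), cursors c1@2 c3@3 c2@8, authorship .1......2
Authorship (.=original, N=cursor N): . 1 . . . . . . 2
Index 3: author = original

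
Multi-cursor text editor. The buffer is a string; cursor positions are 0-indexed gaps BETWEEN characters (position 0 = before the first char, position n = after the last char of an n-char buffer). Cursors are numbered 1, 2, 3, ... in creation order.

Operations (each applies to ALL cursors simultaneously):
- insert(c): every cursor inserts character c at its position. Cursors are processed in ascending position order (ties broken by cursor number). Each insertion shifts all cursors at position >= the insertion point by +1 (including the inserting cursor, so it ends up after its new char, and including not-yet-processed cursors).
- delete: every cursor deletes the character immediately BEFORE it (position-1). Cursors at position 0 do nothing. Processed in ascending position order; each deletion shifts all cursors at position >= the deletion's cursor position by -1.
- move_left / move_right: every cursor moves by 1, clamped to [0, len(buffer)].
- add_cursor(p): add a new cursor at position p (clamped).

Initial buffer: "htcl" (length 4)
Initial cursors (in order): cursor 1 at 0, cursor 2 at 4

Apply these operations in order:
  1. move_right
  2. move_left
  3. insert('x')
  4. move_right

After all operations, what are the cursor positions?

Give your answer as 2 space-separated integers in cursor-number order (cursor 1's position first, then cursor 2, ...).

After op 1 (move_right): buffer="htcl" (len 4), cursors c1@1 c2@4, authorship ....
After op 2 (move_left): buffer="htcl" (len 4), cursors c1@0 c2@3, authorship ....
After op 3 (insert('x')): buffer="xhtcxl" (len 6), cursors c1@1 c2@5, authorship 1...2.
After op 4 (move_right): buffer="xhtcxl" (len 6), cursors c1@2 c2@6, authorship 1...2.

Answer: 2 6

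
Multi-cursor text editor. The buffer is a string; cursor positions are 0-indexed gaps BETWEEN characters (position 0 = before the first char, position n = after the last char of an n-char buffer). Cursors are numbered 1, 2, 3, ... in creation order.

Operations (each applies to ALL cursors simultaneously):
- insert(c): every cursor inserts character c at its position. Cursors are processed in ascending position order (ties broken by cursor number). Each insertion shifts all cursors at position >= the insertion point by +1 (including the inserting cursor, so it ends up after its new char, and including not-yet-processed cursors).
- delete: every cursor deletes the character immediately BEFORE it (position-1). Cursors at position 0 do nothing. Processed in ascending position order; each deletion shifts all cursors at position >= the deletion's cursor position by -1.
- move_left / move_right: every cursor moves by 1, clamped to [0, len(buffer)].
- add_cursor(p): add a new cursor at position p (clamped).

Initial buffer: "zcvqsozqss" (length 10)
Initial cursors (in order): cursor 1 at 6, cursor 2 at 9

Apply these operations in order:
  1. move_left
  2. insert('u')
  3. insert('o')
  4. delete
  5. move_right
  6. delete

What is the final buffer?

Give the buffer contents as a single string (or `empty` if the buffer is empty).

Answer: zcvqsuzqus

Derivation:
After op 1 (move_left): buffer="zcvqsozqss" (len 10), cursors c1@5 c2@8, authorship ..........
After op 2 (insert('u')): buffer="zcvqsuozquss" (len 12), cursors c1@6 c2@10, authorship .....1...2..
After op 3 (insert('o')): buffer="zcvqsuoozquoss" (len 14), cursors c1@7 c2@12, authorship .....11...22..
After op 4 (delete): buffer="zcvqsuozquss" (len 12), cursors c1@6 c2@10, authorship .....1...2..
After op 5 (move_right): buffer="zcvqsuozquss" (len 12), cursors c1@7 c2@11, authorship .....1...2..
After op 6 (delete): buffer="zcvqsuzqus" (len 10), cursors c1@6 c2@9, authorship .....1..2.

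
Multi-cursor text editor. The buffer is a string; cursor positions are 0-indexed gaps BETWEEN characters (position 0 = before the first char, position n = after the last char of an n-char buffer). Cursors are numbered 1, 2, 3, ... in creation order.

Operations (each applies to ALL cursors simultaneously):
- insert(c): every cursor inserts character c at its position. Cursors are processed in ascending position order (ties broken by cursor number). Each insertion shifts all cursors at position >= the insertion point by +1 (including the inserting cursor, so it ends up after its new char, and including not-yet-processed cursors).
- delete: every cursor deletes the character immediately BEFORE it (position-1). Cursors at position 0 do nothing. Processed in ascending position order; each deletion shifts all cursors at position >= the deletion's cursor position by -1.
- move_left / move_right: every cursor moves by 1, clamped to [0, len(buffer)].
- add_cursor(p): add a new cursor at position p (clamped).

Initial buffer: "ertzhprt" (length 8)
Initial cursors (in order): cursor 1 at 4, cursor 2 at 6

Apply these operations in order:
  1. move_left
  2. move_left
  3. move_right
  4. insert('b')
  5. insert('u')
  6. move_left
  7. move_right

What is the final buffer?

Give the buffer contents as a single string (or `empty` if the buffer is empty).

After op 1 (move_left): buffer="ertzhprt" (len 8), cursors c1@3 c2@5, authorship ........
After op 2 (move_left): buffer="ertzhprt" (len 8), cursors c1@2 c2@4, authorship ........
After op 3 (move_right): buffer="ertzhprt" (len 8), cursors c1@3 c2@5, authorship ........
After op 4 (insert('b')): buffer="ertbzhbprt" (len 10), cursors c1@4 c2@7, authorship ...1..2...
After op 5 (insert('u')): buffer="ertbuzhbuprt" (len 12), cursors c1@5 c2@9, authorship ...11..22...
After op 6 (move_left): buffer="ertbuzhbuprt" (len 12), cursors c1@4 c2@8, authorship ...11..22...
After op 7 (move_right): buffer="ertbuzhbuprt" (len 12), cursors c1@5 c2@9, authorship ...11..22...

Answer: ertbuzhbuprt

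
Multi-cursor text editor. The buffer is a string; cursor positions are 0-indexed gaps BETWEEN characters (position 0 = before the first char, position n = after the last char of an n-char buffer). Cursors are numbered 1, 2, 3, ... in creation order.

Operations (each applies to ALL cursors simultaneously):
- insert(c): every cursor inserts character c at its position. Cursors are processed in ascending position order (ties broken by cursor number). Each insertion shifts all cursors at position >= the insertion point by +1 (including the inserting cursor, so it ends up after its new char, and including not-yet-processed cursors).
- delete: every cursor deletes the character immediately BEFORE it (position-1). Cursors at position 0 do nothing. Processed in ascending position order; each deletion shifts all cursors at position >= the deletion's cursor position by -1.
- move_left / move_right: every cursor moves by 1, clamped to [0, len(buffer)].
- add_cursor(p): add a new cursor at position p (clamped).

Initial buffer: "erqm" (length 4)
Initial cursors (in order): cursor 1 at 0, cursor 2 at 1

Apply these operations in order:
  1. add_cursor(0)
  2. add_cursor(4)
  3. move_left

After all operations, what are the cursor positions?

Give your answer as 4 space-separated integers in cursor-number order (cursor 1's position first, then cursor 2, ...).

After op 1 (add_cursor(0)): buffer="erqm" (len 4), cursors c1@0 c3@0 c2@1, authorship ....
After op 2 (add_cursor(4)): buffer="erqm" (len 4), cursors c1@0 c3@0 c2@1 c4@4, authorship ....
After op 3 (move_left): buffer="erqm" (len 4), cursors c1@0 c2@0 c3@0 c4@3, authorship ....

Answer: 0 0 0 3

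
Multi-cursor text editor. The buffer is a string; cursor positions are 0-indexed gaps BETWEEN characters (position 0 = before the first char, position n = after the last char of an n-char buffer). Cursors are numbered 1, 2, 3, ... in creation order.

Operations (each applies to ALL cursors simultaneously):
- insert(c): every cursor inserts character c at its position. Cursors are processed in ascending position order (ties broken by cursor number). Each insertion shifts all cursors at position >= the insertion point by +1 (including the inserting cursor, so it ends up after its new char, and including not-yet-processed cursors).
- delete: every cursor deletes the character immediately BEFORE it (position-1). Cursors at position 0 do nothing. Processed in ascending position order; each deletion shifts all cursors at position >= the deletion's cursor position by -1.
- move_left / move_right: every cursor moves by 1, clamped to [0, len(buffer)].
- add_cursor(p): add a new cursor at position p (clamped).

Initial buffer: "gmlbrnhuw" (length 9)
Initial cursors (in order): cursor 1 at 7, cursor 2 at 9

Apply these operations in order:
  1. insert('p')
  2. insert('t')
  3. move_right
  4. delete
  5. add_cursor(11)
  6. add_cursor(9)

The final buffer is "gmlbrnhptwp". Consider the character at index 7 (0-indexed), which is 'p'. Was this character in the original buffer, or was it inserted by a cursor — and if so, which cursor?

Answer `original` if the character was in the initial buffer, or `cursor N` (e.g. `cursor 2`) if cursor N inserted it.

After op 1 (insert('p')): buffer="gmlbrnhpuwp" (len 11), cursors c1@8 c2@11, authorship .......1..2
After op 2 (insert('t')): buffer="gmlbrnhptuwpt" (len 13), cursors c1@9 c2@13, authorship .......11..22
After op 3 (move_right): buffer="gmlbrnhptuwpt" (len 13), cursors c1@10 c2@13, authorship .......11..22
After op 4 (delete): buffer="gmlbrnhptwp" (len 11), cursors c1@9 c2@11, authorship .......11.2
After op 5 (add_cursor(11)): buffer="gmlbrnhptwp" (len 11), cursors c1@9 c2@11 c3@11, authorship .......11.2
After op 6 (add_cursor(9)): buffer="gmlbrnhptwp" (len 11), cursors c1@9 c4@9 c2@11 c3@11, authorship .......11.2
Authorship (.=original, N=cursor N): . . . . . . . 1 1 . 2
Index 7: author = 1

Answer: cursor 1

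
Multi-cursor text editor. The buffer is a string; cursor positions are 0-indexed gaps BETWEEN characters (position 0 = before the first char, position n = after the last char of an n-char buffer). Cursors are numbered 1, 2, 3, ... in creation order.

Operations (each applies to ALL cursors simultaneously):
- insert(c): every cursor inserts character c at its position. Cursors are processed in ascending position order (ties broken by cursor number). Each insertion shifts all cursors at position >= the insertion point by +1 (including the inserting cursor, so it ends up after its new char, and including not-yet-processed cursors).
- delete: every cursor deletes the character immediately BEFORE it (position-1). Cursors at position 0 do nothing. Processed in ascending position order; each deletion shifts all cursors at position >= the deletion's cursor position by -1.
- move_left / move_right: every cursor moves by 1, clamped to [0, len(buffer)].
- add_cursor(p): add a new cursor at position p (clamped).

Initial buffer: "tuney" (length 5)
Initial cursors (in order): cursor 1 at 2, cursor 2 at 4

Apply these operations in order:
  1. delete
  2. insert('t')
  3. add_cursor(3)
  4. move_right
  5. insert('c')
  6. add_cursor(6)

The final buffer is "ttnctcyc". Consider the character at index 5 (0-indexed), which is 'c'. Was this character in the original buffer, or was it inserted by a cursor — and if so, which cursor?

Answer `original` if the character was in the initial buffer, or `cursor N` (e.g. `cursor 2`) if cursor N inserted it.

After op 1 (delete): buffer="tny" (len 3), cursors c1@1 c2@2, authorship ...
After op 2 (insert('t')): buffer="ttnty" (len 5), cursors c1@2 c2@4, authorship .1.2.
After op 3 (add_cursor(3)): buffer="ttnty" (len 5), cursors c1@2 c3@3 c2@4, authorship .1.2.
After op 4 (move_right): buffer="ttnty" (len 5), cursors c1@3 c3@4 c2@5, authorship .1.2.
After op 5 (insert('c')): buffer="ttnctcyc" (len 8), cursors c1@4 c3@6 c2@8, authorship .1.123.2
After op 6 (add_cursor(6)): buffer="ttnctcyc" (len 8), cursors c1@4 c3@6 c4@6 c2@8, authorship .1.123.2
Authorship (.=original, N=cursor N): . 1 . 1 2 3 . 2
Index 5: author = 3

Answer: cursor 3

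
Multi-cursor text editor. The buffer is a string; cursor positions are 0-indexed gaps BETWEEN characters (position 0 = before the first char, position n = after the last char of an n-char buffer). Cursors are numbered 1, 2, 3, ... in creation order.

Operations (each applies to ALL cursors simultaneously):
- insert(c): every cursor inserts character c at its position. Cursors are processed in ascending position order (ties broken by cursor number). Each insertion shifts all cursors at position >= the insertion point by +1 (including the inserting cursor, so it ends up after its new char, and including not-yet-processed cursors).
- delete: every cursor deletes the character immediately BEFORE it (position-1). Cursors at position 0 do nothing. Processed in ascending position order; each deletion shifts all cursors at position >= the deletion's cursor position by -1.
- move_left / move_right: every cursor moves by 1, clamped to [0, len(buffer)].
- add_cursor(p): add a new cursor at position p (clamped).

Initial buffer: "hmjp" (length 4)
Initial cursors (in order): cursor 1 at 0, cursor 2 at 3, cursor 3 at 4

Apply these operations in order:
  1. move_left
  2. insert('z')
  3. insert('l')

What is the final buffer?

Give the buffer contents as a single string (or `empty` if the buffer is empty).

Answer: zlhmzljzlp

Derivation:
After op 1 (move_left): buffer="hmjp" (len 4), cursors c1@0 c2@2 c3@3, authorship ....
After op 2 (insert('z')): buffer="zhmzjzp" (len 7), cursors c1@1 c2@4 c3@6, authorship 1..2.3.
After op 3 (insert('l')): buffer="zlhmzljzlp" (len 10), cursors c1@2 c2@6 c3@9, authorship 11..22.33.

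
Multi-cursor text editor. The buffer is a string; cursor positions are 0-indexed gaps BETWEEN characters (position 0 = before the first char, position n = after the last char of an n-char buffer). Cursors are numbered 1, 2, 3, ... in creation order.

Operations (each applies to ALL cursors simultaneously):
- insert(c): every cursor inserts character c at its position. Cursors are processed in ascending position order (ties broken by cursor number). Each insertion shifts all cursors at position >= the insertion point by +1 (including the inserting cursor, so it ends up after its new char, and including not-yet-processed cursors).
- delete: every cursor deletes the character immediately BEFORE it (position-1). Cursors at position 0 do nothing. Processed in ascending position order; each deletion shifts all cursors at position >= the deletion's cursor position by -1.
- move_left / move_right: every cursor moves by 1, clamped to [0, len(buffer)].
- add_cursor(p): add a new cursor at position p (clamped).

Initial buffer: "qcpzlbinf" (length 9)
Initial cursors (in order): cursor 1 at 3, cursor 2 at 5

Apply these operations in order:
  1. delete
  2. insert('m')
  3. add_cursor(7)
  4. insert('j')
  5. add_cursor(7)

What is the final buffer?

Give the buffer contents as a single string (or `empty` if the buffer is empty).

After op 1 (delete): buffer="qczbinf" (len 7), cursors c1@2 c2@3, authorship .......
After op 2 (insert('m')): buffer="qcmzmbinf" (len 9), cursors c1@3 c2@5, authorship ..1.2....
After op 3 (add_cursor(7)): buffer="qcmzmbinf" (len 9), cursors c1@3 c2@5 c3@7, authorship ..1.2....
After op 4 (insert('j')): buffer="qcmjzmjbijnf" (len 12), cursors c1@4 c2@7 c3@10, authorship ..11.22..3..
After op 5 (add_cursor(7)): buffer="qcmjzmjbijnf" (len 12), cursors c1@4 c2@7 c4@7 c3@10, authorship ..11.22..3..

Answer: qcmjzmjbijnf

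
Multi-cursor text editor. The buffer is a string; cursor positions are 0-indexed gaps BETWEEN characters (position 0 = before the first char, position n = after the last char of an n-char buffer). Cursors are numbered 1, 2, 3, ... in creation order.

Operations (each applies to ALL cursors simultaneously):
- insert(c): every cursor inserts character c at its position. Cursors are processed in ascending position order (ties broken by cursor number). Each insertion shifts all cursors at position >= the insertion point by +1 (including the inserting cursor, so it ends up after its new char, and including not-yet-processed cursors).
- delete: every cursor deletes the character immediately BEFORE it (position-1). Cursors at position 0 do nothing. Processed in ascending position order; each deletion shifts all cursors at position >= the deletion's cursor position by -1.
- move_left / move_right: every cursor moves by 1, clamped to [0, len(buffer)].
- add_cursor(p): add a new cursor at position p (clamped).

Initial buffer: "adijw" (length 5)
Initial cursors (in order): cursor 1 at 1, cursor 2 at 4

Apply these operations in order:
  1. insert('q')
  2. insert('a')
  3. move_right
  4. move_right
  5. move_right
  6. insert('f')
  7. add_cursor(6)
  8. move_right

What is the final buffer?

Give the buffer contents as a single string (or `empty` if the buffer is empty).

Answer: aqadijfqawf

Derivation:
After op 1 (insert('q')): buffer="aqdijqw" (len 7), cursors c1@2 c2@6, authorship .1...2.
After op 2 (insert('a')): buffer="aqadijqaw" (len 9), cursors c1@3 c2@8, authorship .11...22.
After op 3 (move_right): buffer="aqadijqaw" (len 9), cursors c1@4 c2@9, authorship .11...22.
After op 4 (move_right): buffer="aqadijqaw" (len 9), cursors c1@5 c2@9, authorship .11...22.
After op 5 (move_right): buffer="aqadijqaw" (len 9), cursors c1@6 c2@9, authorship .11...22.
After op 6 (insert('f')): buffer="aqadijfqawf" (len 11), cursors c1@7 c2@11, authorship .11...122.2
After op 7 (add_cursor(6)): buffer="aqadijfqawf" (len 11), cursors c3@6 c1@7 c2@11, authorship .11...122.2
After op 8 (move_right): buffer="aqadijfqawf" (len 11), cursors c3@7 c1@8 c2@11, authorship .11...122.2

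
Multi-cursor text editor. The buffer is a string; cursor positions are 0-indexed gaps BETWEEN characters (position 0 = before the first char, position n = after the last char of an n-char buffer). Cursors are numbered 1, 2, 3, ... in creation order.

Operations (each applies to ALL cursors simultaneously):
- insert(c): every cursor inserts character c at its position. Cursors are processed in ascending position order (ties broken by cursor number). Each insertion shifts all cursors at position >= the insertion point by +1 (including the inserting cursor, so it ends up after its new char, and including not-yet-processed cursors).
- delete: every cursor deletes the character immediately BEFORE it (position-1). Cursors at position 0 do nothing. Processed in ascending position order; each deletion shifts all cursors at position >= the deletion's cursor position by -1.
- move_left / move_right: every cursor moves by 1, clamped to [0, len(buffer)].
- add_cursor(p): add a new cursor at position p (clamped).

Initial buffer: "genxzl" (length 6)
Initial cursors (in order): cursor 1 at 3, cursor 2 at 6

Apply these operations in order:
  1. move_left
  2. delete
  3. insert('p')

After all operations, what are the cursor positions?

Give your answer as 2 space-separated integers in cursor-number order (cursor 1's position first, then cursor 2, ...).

Answer: 2 5

Derivation:
After op 1 (move_left): buffer="genxzl" (len 6), cursors c1@2 c2@5, authorship ......
After op 2 (delete): buffer="gnxl" (len 4), cursors c1@1 c2@3, authorship ....
After op 3 (insert('p')): buffer="gpnxpl" (len 6), cursors c1@2 c2@5, authorship .1..2.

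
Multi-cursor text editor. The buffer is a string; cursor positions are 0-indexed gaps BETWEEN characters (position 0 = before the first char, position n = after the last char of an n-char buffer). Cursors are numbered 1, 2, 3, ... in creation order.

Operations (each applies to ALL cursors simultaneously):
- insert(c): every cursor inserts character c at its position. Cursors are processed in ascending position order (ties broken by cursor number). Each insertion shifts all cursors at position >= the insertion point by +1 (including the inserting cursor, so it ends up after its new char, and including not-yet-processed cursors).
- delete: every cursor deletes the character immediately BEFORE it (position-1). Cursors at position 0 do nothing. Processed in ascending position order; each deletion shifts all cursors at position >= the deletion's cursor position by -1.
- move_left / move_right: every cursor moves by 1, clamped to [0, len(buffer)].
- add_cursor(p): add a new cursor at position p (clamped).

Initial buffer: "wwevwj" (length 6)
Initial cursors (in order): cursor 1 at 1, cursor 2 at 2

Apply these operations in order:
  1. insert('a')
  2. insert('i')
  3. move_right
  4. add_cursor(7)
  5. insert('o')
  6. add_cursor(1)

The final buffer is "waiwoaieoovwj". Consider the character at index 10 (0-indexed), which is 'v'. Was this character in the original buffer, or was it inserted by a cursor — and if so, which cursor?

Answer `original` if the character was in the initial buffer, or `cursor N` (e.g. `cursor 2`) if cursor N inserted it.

After op 1 (insert('a')): buffer="wawaevwj" (len 8), cursors c1@2 c2@4, authorship .1.2....
After op 2 (insert('i')): buffer="waiwaievwj" (len 10), cursors c1@3 c2@6, authorship .11.22....
After op 3 (move_right): buffer="waiwaievwj" (len 10), cursors c1@4 c2@7, authorship .11.22....
After op 4 (add_cursor(7)): buffer="waiwaievwj" (len 10), cursors c1@4 c2@7 c3@7, authorship .11.22....
After op 5 (insert('o')): buffer="waiwoaieoovwj" (len 13), cursors c1@5 c2@10 c3@10, authorship .11.122.23...
After op 6 (add_cursor(1)): buffer="waiwoaieoovwj" (len 13), cursors c4@1 c1@5 c2@10 c3@10, authorship .11.122.23...
Authorship (.=original, N=cursor N): . 1 1 . 1 2 2 . 2 3 . . .
Index 10: author = original

Answer: original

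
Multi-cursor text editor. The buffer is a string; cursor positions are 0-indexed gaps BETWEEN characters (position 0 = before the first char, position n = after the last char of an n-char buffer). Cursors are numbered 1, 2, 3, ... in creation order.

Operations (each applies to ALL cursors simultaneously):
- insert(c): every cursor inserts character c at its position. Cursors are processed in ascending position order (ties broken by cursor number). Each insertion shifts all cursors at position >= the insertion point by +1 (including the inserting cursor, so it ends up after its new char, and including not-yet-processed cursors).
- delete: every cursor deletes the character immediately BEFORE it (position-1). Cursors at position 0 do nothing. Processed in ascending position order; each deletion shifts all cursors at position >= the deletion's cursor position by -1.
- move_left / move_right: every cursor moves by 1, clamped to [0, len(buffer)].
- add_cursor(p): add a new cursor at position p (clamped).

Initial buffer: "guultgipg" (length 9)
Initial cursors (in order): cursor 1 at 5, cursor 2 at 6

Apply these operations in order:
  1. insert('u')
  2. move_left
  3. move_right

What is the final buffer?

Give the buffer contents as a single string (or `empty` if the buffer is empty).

After op 1 (insert('u')): buffer="guultuguipg" (len 11), cursors c1@6 c2@8, authorship .....1.2...
After op 2 (move_left): buffer="guultuguipg" (len 11), cursors c1@5 c2@7, authorship .....1.2...
After op 3 (move_right): buffer="guultuguipg" (len 11), cursors c1@6 c2@8, authorship .....1.2...

Answer: guultuguipg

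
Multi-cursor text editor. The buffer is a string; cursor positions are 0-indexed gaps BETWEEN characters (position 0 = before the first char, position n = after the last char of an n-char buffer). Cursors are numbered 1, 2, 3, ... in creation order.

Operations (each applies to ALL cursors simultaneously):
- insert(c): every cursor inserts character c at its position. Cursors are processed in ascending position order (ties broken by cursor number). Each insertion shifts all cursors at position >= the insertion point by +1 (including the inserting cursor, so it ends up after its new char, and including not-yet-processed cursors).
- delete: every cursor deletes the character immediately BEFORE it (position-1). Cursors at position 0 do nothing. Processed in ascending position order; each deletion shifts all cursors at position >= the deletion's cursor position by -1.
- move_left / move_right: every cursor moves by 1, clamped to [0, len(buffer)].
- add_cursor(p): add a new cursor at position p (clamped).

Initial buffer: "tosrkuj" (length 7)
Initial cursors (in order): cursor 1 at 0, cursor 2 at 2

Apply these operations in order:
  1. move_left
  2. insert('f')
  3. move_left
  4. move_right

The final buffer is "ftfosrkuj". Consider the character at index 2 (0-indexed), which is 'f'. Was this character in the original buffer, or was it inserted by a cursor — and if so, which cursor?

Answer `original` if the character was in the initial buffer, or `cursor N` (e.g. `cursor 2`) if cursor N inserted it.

Answer: cursor 2

Derivation:
After op 1 (move_left): buffer="tosrkuj" (len 7), cursors c1@0 c2@1, authorship .......
After op 2 (insert('f')): buffer="ftfosrkuj" (len 9), cursors c1@1 c2@3, authorship 1.2......
After op 3 (move_left): buffer="ftfosrkuj" (len 9), cursors c1@0 c2@2, authorship 1.2......
After op 4 (move_right): buffer="ftfosrkuj" (len 9), cursors c1@1 c2@3, authorship 1.2......
Authorship (.=original, N=cursor N): 1 . 2 . . . . . .
Index 2: author = 2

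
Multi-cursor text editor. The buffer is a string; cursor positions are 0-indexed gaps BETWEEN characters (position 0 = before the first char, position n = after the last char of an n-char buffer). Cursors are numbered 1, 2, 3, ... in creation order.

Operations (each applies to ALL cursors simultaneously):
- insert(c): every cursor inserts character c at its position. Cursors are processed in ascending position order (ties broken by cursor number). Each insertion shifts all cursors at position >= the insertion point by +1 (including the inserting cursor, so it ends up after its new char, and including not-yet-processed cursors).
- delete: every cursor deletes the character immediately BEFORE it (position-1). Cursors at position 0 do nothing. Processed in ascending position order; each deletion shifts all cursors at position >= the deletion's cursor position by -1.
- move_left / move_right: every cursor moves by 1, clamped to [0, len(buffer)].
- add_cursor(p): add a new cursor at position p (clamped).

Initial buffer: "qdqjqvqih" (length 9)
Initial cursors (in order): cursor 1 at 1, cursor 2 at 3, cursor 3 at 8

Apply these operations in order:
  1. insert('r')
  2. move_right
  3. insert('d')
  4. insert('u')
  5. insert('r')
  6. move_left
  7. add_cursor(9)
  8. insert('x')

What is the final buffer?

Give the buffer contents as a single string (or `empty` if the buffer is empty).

After op 1 (insert('r')): buffer="qrdqrjqvqirh" (len 12), cursors c1@2 c2@5 c3@11, authorship .1..2.....3.
After op 2 (move_right): buffer="qrdqrjqvqirh" (len 12), cursors c1@3 c2@6 c3@12, authorship .1..2.....3.
After op 3 (insert('d')): buffer="qrddqrjdqvqirhd" (len 15), cursors c1@4 c2@8 c3@15, authorship .1.1.2.2....3.3
After op 4 (insert('u')): buffer="qrdduqrjduqvqirhdu" (len 18), cursors c1@5 c2@10 c3@18, authorship .1.11.2.22....3.33
After op 5 (insert('r')): buffer="qrddurqrjdurqvqirhdur" (len 21), cursors c1@6 c2@12 c3@21, authorship .1.111.2.222....3.333
After op 6 (move_left): buffer="qrddurqrjdurqvqirhdur" (len 21), cursors c1@5 c2@11 c3@20, authorship .1.111.2.222....3.333
After op 7 (add_cursor(9)): buffer="qrddurqrjdurqvqirhdur" (len 21), cursors c1@5 c4@9 c2@11 c3@20, authorship .1.111.2.222....3.333
After op 8 (insert('x')): buffer="qrdduxrqrjxduxrqvqirhduxr" (len 25), cursors c1@6 c4@11 c2@14 c3@24, authorship .1.1111.2.42222....3.3333

Answer: qrdduxrqrjxduxrqvqirhduxr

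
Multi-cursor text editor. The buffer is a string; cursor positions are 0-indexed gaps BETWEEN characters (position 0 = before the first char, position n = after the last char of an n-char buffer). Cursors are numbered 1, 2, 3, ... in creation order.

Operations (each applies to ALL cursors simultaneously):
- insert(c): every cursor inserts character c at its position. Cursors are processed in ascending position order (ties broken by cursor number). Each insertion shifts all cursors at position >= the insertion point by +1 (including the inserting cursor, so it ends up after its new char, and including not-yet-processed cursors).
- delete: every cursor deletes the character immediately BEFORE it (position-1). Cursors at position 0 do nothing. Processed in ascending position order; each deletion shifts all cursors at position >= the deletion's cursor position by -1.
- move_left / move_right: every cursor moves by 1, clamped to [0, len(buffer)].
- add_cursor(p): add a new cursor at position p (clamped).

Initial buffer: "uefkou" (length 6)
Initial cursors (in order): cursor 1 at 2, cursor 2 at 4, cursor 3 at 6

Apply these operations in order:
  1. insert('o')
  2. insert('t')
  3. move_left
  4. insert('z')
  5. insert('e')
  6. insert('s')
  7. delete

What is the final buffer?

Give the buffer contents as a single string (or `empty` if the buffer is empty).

Answer: ueozetfkozetouozet

Derivation:
After op 1 (insert('o')): buffer="ueofkoouo" (len 9), cursors c1@3 c2@6 c3@9, authorship ..1..2..3
After op 2 (insert('t')): buffer="ueotfkotouot" (len 12), cursors c1@4 c2@8 c3@12, authorship ..11..22..33
After op 3 (move_left): buffer="ueotfkotouot" (len 12), cursors c1@3 c2@7 c3@11, authorship ..11..22..33
After op 4 (insert('z')): buffer="ueoztfkoztouozt" (len 15), cursors c1@4 c2@9 c3@14, authorship ..111..222..333
After op 5 (insert('e')): buffer="ueozetfkozetouozet" (len 18), cursors c1@5 c2@11 c3@17, authorship ..1111..2222..3333
After op 6 (insert('s')): buffer="ueozestfkozestouozest" (len 21), cursors c1@6 c2@13 c3@20, authorship ..11111..22222..33333
After op 7 (delete): buffer="ueozetfkozetouozet" (len 18), cursors c1@5 c2@11 c3@17, authorship ..1111..2222..3333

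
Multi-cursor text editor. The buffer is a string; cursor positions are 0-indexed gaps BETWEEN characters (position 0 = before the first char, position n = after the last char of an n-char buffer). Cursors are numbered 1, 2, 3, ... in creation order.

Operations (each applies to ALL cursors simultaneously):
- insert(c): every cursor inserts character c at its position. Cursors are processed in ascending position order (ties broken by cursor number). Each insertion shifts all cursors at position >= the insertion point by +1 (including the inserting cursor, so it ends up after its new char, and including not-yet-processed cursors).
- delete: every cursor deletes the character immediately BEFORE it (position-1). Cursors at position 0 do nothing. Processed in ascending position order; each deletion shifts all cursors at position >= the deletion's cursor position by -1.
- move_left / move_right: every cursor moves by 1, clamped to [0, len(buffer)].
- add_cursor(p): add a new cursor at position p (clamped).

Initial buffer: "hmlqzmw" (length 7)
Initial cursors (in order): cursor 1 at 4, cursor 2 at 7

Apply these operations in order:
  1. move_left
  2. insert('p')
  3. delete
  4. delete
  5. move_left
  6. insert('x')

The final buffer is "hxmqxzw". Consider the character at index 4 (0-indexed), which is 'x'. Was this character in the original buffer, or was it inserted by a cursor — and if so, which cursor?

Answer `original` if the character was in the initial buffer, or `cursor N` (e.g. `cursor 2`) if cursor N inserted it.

After op 1 (move_left): buffer="hmlqzmw" (len 7), cursors c1@3 c2@6, authorship .......
After op 2 (insert('p')): buffer="hmlpqzmpw" (len 9), cursors c1@4 c2@8, authorship ...1...2.
After op 3 (delete): buffer="hmlqzmw" (len 7), cursors c1@3 c2@6, authorship .......
After op 4 (delete): buffer="hmqzw" (len 5), cursors c1@2 c2@4, authorship .....
After op 5 (move_left): buffer="hmqzw" (len 5), cursors c1@1 c2@3, authorship .....
After op 6 (insert('x')): buffer="hxmqxzw" (len 7), cursors c1@2 c2@5, authorship .1..2..
Authorship (.=original, N=cursor N): . 1 . . 2 . .
Index 4: author = 2

Answer: cursor 2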